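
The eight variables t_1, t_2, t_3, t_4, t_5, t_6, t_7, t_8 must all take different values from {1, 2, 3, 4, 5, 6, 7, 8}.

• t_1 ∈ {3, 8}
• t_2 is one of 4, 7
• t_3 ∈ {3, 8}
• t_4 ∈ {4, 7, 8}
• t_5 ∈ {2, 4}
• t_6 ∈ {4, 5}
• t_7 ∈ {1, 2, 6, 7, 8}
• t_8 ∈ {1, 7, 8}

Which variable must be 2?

t_5

The 8 variables together cover exactly {1, 2, 3, 4, 5, 6, 7, 8} — 8 values for 8 variables — and 5 appears only in t_6's list, so t_6 = 5.
The 7 still-open variables draw from only 7 values {1, 2, 3, 4, 6, 7, 8}, so each is used; only t_7 can be 6, hence t_7 = 6.
Among the 6 still-open variables, 1 fits only t_8 (and all 6 values in {1, 2, 3, 4, 7, 8} must be used), so t_8 = 1.
Among the 5 still-open variables, 2 fits only t_5 (and all 5 values in {2, 3, 4, 7, 8} must be used), so t_5 = 2.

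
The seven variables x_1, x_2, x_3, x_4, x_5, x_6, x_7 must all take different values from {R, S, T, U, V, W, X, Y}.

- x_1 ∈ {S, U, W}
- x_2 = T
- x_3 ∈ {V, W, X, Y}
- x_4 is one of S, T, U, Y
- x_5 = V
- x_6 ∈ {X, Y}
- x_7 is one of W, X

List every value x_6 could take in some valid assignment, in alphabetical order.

X, Y

x_2 has just one choice, so x_2 = T. So x_4 can't be T.
x_5 has just one choice, so x_5 = V. Eliminate V elsewhere: x_3.
x_3, x_6, x_7 share exactly the 3 values {W, X, Y}; by pigeonhole those values go to them, so strike W, X, Y from x_1, x_4.
No further eliminations apply; x_6 can still be any of X, Y.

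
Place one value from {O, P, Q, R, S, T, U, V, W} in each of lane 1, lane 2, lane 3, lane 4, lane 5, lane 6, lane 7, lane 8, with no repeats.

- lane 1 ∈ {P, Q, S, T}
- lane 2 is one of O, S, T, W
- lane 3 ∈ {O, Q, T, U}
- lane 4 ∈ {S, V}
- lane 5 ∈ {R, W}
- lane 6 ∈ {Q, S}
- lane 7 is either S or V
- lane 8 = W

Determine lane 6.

lane 8 must be W (only option left). So lane 2, lane 5 can't be W.
That leaves lane 5 = R.
lane 4 and lane 7 share exactly the 2 values {S, V}; by pigeonhole those values go to them, so strike S, V from lane 1, lane 2, lane 6.
So lane 6 = Q.

Q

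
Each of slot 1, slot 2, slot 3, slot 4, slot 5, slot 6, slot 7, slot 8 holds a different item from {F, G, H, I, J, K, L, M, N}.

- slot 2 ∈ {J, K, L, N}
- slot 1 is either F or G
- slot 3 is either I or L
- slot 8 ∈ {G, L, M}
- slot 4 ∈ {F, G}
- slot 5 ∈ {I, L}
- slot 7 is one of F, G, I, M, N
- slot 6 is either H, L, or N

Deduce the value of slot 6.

H

slot 1 and slot 4 share exactly the 2 values {F, G}; by pigeonhole those values go to them, so strike F, G from slot 7, slot 8.
slot 3 and slot 5 between them cover only {I, L} — a naked pair. Remove those values from slot 2, slot 6, slot 7, slot 8.
That leaves slot 8 = M. Remove M from slot 7.
slot 7 must be N (only option left). Strike N from slot 2, slot 6.
So slot 6 = H.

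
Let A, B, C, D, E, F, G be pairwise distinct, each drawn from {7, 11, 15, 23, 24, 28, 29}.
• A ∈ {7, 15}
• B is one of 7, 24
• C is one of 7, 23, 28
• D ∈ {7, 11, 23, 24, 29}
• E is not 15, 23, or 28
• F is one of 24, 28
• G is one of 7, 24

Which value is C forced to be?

The 7 variables together cover exactly {7, 11, 15, 23, 24, 28, 29} — 7 values for 7 variables — and 15 appears only in A's list, so A = 15.
B and G between them cover only {7, 24} — a naked pair. Remove those values from C, D, E, F.
F has just one choice, so F = 28. Strike 28 from C.
So C = 23.

23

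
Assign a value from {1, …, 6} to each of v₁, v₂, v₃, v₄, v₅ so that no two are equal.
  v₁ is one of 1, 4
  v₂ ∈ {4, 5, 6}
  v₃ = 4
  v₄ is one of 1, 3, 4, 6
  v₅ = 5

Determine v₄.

v₃ must be 4 (only option left). So v₁, v₂, v₄ can't be 4.
v₅'s domain is down to {5}, so v₅ = 5. Strike 5 from v₂.
That leaves v₁ = 1. So v₄ can't be 1.
v₂ must be 6 (only option left). Strike 6 from v₄.
So v₄ = 3.

3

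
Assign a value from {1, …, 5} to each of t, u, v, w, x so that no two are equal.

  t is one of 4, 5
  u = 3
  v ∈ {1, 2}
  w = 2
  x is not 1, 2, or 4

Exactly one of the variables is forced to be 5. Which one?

u has just one choice, so u = 3. Remove 3 from x.
So 5 goes to x.

x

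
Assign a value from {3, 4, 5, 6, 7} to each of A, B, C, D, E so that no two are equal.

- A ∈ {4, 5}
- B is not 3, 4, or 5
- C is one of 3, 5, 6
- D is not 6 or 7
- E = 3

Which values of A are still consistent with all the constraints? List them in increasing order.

4, 5

E's domain is down to {3}, so E = 3. Eliminate 3 elsewhere: C, D.
The 4 still-open variables draw from only 4 values {4, 5, 6, 7}, so each is used; only B can be 7, hence B = 7.
The 3 still-open variables draw from only 3 values {4, 5, 6}, so each is used; only C can be 6, hence C = 6.
No further eliminations apply; A can still be any of 4, 5.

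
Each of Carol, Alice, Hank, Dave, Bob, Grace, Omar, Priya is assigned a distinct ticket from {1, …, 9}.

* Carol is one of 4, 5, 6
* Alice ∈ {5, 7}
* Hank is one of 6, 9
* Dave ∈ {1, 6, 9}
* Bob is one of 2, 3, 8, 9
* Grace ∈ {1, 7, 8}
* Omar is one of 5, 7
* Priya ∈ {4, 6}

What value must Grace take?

Alice and Omar between them cover only {5, 7} — a naked pair. Remove those values from Carol, Grace.
Carol and Priya between them cover only {4, 6} — a naked pair. Remove those values from Hank, Dave.
Hank has just one choice, so Hank = 9. Remove 9 from Dave, Bob.
Dave's domain is down to {1}, so Dave = 1. Remove 1 from Grace.
So Grace = 8.

8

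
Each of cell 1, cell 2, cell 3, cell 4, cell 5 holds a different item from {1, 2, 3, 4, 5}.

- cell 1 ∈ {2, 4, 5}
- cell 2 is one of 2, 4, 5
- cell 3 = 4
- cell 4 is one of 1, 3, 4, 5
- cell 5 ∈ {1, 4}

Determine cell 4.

3

cell 3 must be 4 (only option left). Strike 4 from cell 1, cell 2, cell 4, cell 5.
cell 5 has just one choice, so cell 5 = 1. Eliminate 1 elsewhere: cell 4.
The 3 still-open variables draw from only 3 values {2, 3, 5}, so each is used; only cell 4 can be 3, hence cell 4 = 3.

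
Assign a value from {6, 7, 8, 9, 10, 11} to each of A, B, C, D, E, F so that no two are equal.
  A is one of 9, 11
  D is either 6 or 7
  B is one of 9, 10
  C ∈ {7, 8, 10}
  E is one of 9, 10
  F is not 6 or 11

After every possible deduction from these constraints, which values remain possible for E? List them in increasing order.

9, 10

The 6 variables together cover exactly {6, 7, 8, 9, 10, 11} — 6 values for 6 variables — and 6 appears only in D's list, so D = 6.
The 5 still-open variables draw from only 5 values {7, 8, 9, 10, 11}, so each is used; only A can be 11, hence A = 11.
The 2 variables B and E are confined to {9, 10}, which locks those values in; drop them from C, F.
No further eliminations apply; E can still be any of 9, 10.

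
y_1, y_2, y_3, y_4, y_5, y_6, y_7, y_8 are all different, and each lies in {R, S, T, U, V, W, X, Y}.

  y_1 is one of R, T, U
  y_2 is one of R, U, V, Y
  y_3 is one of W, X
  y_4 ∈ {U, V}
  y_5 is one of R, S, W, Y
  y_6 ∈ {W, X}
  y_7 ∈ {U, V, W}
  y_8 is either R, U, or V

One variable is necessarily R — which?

y_8

Among the 8 variables, S fits only y_5 (and all 8 values in {R, S, T, U, V, W, X, Y} must be used), so y_5 = S.
The 7 still-open variables draw from only 7 values {R, T, U, V, W, X, Y}, so each is used; only y_1 can be T, hence y_1 = T.
The 6 still-open variables together cover exactly {R, U, V, W, X, Y} — 6 values for 6 variables — and Y appears only in y_2's list, so y_2 = Y.
Among the 5 still-open variables, R fits only y_8 (and all 5 values in {R, U, V, W, X} must be used), so y_8 = R.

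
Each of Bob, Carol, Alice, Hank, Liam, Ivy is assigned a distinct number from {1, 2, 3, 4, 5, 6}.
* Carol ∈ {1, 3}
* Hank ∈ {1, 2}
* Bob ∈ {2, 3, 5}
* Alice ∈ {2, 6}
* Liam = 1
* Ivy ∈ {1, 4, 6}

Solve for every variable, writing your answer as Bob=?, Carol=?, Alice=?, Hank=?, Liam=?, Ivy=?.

Bob=5, Carol=3, Alice=6, Hank=2, Liam=1, Ivy=4

Liam must be 1 (only option left). So Carol, Hank, Ivy can't be 1.
Carol has just one choice, so Carol = 3. Strike 3 from Bob.
That leaves Hank = 2. Eliminate 2 elsewhere: Bob, Alice.
That leaves Bob = 5.
Alice must be 6 (only option left). Eliminate 6 elsewhere: Ivy.
That leaves Ivy = 4.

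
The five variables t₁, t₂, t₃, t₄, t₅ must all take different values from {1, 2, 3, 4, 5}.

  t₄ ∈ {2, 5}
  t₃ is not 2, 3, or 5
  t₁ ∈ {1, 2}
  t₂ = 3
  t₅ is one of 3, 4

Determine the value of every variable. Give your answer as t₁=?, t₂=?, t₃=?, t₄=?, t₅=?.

t₂ must be 3 (only option left). Remove 3 from t₅.
t₅ must be 4 (only option left). So t₃ can't be 4.
t₃ has just one choice, so t₃ = 1. Eliminate 1 elsewhere: t₁.
t₁'s domain is down to {2}, so t₁ = 2. So t₄ can't be 2.
t₄'s domain is down to {5}, so t₄ = 5.

t₁=2, t₂=3, t₃=1, t₄=5, t₅=4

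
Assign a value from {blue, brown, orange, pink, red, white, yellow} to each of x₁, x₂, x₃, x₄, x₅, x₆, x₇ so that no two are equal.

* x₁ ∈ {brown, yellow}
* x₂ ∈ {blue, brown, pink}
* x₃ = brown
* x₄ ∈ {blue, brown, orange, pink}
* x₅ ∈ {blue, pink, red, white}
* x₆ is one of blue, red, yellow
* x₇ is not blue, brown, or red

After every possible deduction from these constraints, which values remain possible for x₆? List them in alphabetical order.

x₃ has just one choice, so x₃ = brown. Strike brown from x₁, x₂, x₄.
x₁ must be yellow (only option left). Eliminate yellow elsewhere: x₆, x₇.
No further eliminations apply; x₆ can still be any of blue, red.

blue, red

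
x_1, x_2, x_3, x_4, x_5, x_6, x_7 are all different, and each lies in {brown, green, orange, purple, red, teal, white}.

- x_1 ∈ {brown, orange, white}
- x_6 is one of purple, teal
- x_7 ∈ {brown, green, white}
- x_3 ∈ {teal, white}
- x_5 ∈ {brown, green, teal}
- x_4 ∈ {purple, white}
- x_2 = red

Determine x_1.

orange

x_2's domain is down to {red}, so x_2 = red.
The 6 still-open variables draw from only 6 values {brown, green, orange, purple, teal, white}, so each is used; only x_1 can be orange, hence x_1 = orange.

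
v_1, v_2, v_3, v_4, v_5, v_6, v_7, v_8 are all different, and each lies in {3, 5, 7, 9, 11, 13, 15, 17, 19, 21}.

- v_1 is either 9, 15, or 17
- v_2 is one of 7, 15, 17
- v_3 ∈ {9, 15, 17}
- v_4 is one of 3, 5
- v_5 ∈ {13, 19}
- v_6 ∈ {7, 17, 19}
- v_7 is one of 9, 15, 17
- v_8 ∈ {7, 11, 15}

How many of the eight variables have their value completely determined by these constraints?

v_1, v_3, v_7 between them cover only {9, 15, 17} — a naked triple. Remove those values from v_2, v_6, v_8.
v_2 has just one choice, so v_2 = 7. Strike 7 from v_6, v_8.
That leaves v_6 = 19. Eliminate 19 elsewhere: v_5.
That leaves v_8 = 11.
That leaves v_5 = 13.
Determined: v_2=7, v_5=13, v_6=19, v_8=11. The other variables each still have more than one consistent value. That makes 4.

4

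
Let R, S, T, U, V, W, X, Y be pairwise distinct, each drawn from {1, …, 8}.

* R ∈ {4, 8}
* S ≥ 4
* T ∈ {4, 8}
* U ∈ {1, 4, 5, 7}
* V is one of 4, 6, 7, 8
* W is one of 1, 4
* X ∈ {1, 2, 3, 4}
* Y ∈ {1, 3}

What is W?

The 8 variables draw from only 8 values {1, 2, 3, 4, 5, 6, 7, 8}, so each is used; only X can be 2, hence X = 2.
The 7 still-open variables together cover exactly {1, 3, 4, 5, 6, 7, 8} — 7 values for 7 variables — and 3 appears only in Y's list, so Y = 3.
R and T between them cover only {4, 8} — a naked pair. Remove those values from S, U, V, W.
So W = 1.

1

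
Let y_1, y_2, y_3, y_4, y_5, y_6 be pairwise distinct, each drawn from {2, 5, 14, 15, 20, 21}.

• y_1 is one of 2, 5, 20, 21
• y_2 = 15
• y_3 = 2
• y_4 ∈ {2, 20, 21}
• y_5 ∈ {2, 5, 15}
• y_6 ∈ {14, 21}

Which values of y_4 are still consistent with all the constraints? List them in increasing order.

20, 21

y_2 has just one choice, so y_2 = 15. Eliminate 15 elsewhere: y_5.
y_3 has just one choice, so y_3 = 2. Eliminate 2 elsewhere: y_1, y_4, y_5.
y_5 has just one choice, so y_5 = 5. So y_1 can't be 5.
The 3 still-open variables together cover exactly {14, 20, 21} — 3 values for 3 variables — and 14 appears only in y_6's list, so y_6 = 14.
No further eliminations apply; y_4 can still be any of 20, 21.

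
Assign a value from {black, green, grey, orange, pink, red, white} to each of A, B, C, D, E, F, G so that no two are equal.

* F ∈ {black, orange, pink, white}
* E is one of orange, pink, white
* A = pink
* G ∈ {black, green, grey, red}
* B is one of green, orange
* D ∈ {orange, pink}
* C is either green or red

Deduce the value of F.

black

A must be pink (only option left). So D, E, F can't be pink.
D must be orange (only option left). Eliminate orange elsewhere: B, E, F.
E has just one choice, so E = white. So F can't be white.
So F = black.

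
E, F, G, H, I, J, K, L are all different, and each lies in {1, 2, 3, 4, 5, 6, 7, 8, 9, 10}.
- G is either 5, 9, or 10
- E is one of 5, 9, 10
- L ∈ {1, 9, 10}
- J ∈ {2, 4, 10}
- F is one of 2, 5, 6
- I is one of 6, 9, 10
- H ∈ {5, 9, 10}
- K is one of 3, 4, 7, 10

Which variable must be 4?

J

E, G, H between them cover only {5, 9, 10} — a naked triple. Remove those values from F, I, J, K, L.
I's domain is down to {6}, so I = 6. Eliminate 6 elsewhere: F.
L's domain is down to {1}, so L = 1.
F has just one choice, so F = 2. So J can't be 2.
So 4 goes to J.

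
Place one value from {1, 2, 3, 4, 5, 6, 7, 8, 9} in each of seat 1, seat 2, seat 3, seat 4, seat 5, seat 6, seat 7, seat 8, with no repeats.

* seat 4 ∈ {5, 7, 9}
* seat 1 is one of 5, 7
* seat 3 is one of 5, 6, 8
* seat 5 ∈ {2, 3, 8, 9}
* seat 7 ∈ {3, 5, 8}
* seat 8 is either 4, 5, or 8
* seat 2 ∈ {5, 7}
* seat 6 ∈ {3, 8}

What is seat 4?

9

The 8 variables together cover exactly {2, 3, 4, 5, 6, 7, 8, 9} — 8 values for 8 variables — and 2 appears only in seat 5's list, so seat 5 = 2.
Among the 7 still-open variables, 4 fits only seat 8 (and all 7 values in {3, 4, 5, 6, 7, 8, 9} must be used), so seat 8 = 4.
Among the 6 still-open variables, 6 fits only seat 3 (and all 6 values in {3, 5, 6, 7, 8, 9} must be used), so seat 3 = 6.
The 5 still-open variables together cover exactly {3, 5, 7, 8, 9} — 5 values for 5 variables — and 9 appears only in seat 4's list, so seat 4 = 9.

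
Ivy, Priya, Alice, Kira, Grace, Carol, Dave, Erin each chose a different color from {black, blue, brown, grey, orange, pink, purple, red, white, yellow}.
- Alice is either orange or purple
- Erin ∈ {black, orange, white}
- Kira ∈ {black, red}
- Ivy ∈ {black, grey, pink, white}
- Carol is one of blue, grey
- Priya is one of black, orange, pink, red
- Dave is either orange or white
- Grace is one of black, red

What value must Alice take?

The 8 variables draw from only 8 values {black, blue, grey, orange, pink, purple, red, white}, so each is used; only Carol can be blue, hence Carol = blue.
The 7 still-open variables draw from only 7 values {black, grey, orange, pink, purple, red, white}, so each is used; only Ivy can be grey, hence Ivy = grey.
Among the 6 still-open variables, pink fits only Priya (and all 6 values in {black, orange, pink, purple, red, white} must be used), so Priya = pink.
The 5 still-open variables draw from only 5 values {black, orange, purple, red, white}, so each is used; only Alice can be purple, hence Alice = purple.

purple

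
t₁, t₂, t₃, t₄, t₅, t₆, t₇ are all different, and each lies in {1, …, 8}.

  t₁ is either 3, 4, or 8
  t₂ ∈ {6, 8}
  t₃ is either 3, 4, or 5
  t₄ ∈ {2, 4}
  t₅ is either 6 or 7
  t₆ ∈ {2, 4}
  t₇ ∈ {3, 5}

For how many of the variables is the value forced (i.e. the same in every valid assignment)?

Among the 7 variables, 7 fits only t₅ (and all 7 values in {2, 3, 4, 5, 6, 7, 8} must be used), so t₅ = 7.
The 6 still-open variables together cover exactly {2, 3, 4, 5, 6, 8} — 6 values for 6 variables — and 6 appears only in t₂'s list, so t₂ = 6.
The 5 still-open variables together cover exactly {2, 3, 4, 5, 8} — 5 values for 5 variables — and 8 appears only in t₁'s list, so t₁ = 8.
t₄ and t₆ share exactly the 2 values {2, 4}; by pigeonhole those values go to them, so strike 2, 4 from t₃.
Determined: t₁=8, t₂=6, t₅=7. The other variables each still have more than one consistent value. That makes 3.

3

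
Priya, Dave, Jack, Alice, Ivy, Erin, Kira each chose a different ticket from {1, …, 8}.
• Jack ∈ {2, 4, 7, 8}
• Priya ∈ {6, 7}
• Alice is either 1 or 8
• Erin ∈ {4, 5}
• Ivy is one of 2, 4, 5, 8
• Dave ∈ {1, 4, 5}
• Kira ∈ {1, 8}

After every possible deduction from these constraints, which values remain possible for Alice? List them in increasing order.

1, 8

The 7 variables draw from only 7 values {1, 2, 4, 5, 6, 7, 8}, so each is used; only Priya can be 6, hence Priya = 6.
Among the 6 still-open variables, 7 fits only Jack (and all 6 values in {1, 2, 4, 5, 7, 8} must be used), so Jack = 7.
Among the 5 still-open variables, 2 fits only Ivy (and all 5 values in {1, 2, 4, 5, 8} must be used), so Ivy = 2.
Alice and Kira between them cover only {1, 8} — a naked pair. Remove those values from Dave.
No further eliminations apply; Alice can still be any of 1, 8.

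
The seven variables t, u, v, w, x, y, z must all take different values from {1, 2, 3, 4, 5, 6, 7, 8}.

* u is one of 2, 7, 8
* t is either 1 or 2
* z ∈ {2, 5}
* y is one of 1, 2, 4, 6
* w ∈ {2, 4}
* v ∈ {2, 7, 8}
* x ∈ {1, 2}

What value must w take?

4

The 7 variables together cover exactly {1, 2, 4, 5, 6, 7, 8} — 7 values for 7 variables — and 5 appears only in z's list, so z = 5.
The 6 still-open variables together cover exactly {1, 2, 4, 6, 7, 8} — 6 values for 6 variables — and 6 appears only in y's list, so y = 6.
Among the 5 still-open variables, 4 fits only w (and all 5 values in {1, 2, 4, 7, 8} must be used), so w = 4.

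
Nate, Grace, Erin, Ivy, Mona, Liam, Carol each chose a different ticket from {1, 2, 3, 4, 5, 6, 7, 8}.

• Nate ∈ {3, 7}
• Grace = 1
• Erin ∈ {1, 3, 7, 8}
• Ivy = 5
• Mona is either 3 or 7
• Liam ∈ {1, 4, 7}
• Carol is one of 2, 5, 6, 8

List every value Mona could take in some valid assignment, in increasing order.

3, 7

Grace has just one choice, so Grace = 1. Eliminate 1 elsewhere: Erin, Liam.
Ivy must be 5 (only option left). Strike 5 from Carol.
Nate and Mona share exactly the 2 values {3, 7}; by pigeonhole those values go to them, so strike 3, 7 from Erin, Liam.
That leaves Erin = 8. Eliminate 8 elsewhere: Carol.
Liam's domain is down to {4}, so Liam = 4.
No further eliminations apply; Mona can still be any of 3, 7.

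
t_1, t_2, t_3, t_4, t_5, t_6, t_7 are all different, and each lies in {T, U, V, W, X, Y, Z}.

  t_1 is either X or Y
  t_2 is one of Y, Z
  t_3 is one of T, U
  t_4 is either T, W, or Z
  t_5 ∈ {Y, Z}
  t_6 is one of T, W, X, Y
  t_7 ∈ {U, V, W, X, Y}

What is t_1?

X

Among the 7 variables, V fits only t_7 (and all 7 values in {T, U, V, W, X, Y, Z} must be used), so t_7 = V.
Among the 6 still-open variables, U fits only t_3 (and all 6 values in {T, U, W, X, Y, Z} must be used), so t_3 = U.
The 2 variables t_2 and t_5 are confined to {Y, Z}, which locks those values in; drop them from t_1, t_4, t_6.
So t_1 = X.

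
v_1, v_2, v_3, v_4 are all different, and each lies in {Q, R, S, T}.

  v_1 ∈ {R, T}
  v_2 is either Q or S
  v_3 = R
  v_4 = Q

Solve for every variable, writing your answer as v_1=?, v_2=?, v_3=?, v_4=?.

v_1=T, v_2=S, v_3=R, v_4=Q

v_3's domain is down to {R}, so v_3 = R. Strike R from v_1.
v_4 must be Q (only option left). So v_2 can't be Q.
That leaves v_1 = T.
v_2 must be S (only option left).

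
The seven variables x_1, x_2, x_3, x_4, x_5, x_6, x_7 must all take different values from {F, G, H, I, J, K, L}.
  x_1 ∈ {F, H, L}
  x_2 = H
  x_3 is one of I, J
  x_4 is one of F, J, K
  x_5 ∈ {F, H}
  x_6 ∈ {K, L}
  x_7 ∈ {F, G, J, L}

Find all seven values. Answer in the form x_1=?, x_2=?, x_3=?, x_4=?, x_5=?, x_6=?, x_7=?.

x_1=L, x_2=H, x_3=I, x_4=J, x_5=F, x_6=K, x_7=G

x_2's domain is down to {H}, so x_2 = H. So x_1, x_5 can't be H.
That leaves x_5 = F. Eliminate F elsewhere: x_1, x_4, x_7.
That leaves x_1 = L. So x_6, x_7 can't be L.
x_6's domain is down to {K}, so x_6 = K. Eliminate K elsewhere: x_4.
x_4 has just one choice, so x_4 = J. Eliminate J elsewhere: x_3, x_7.
x_7's domain is down to {G}, so x_7 = G.
x_3 must be I (only option left).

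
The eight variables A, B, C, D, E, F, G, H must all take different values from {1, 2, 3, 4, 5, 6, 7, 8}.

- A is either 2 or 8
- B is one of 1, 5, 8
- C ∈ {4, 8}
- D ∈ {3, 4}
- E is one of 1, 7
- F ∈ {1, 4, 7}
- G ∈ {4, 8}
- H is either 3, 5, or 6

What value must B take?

The 8 variables draw from only 8 values {1, 2, 3, 4, 5, 6, 7, 8}, so each is used; only A can be 2, hence A = 2.
The 7 still-open variables together cover exactly {1, 3, 4, 5, 6, 7, 8} — 7 values for 7 variables — and 6 appears only in H's list, so H = 6.
The 6 still-open variables draw from only 6 values {1, 3, 4, 5, 7, 8}, so each is used; only D can be 3, hence D = 3.
The 5 still-open variables together cover exactly {1, 4, 5, 7, 8} — 5 values for 5 variables — and 5 appears only in B's list, so B = 5.

5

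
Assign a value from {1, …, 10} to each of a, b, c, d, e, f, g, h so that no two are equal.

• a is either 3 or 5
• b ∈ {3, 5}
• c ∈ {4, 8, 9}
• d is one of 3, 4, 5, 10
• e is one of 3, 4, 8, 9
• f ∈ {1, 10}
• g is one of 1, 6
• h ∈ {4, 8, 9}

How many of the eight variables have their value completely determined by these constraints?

The 8 variables together cover exactly {1, 3, 4, 5, 6, 8, 9, 10} — 8 values for 8 variables — and 6 appears only in g's list, so g = 6.
The 7 still-open variables together cover exactly {1, 3, 4, 5, 8, 9, 10} — 7 values for 7 variables — and 1 appears only in f's list, so f = 1.
Among the 6 still-open variables, 10 fits only d (and all 6 values in {3, 4, 5, 8, 9, 10} must be used), so d = 10.
a and b share exactly the 2 values {3, 5}; by pigeonhole those values go to them, so strike 3, 5 from e.
Determined: d=10, f=1, g=6. The other variables each still have more than one consistent value. That makes 3.

3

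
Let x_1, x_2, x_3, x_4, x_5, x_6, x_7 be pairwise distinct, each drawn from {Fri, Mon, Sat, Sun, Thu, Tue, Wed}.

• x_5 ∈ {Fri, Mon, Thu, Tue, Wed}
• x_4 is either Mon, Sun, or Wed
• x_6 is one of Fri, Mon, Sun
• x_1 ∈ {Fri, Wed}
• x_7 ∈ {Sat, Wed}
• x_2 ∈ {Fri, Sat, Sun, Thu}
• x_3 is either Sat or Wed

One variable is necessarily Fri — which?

x_1

The 7 variables draw from only 7 values {Fri, Mon, Sat, Sun, Thu, Tue, Wed}, so each is used; only x_5 can be Tue, hence x_5 = Tue.
Among the 6 still-open variables, Thu fits only x_2 (and all 6 values in {Fri, Mon, Sat, Sun, Thu, Wed} must be used), so x_2 = Thu.
x_3 and x_7 between them cover only {Sat, Wed} — a naked pair. Remove those values from x_1, x_4.
So Fri goes to x_1.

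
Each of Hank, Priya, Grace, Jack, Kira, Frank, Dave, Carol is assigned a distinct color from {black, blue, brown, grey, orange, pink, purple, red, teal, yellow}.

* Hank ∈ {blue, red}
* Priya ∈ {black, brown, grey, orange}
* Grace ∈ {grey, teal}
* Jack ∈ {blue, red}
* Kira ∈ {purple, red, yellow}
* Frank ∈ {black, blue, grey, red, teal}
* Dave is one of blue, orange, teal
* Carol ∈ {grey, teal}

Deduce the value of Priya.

brown

Hank and Jack share exactly the 2 values {blue, red}; by pigeonhole those values go to them, so strike blue, red from Kira, Frank, Dave.
The 2 variables Grace and Carol are confined to {grey, teal}, which locks those values in; drop them from Priya, Frank, Dave.
Frank must be black (only option left). So Priya can't be black.
Dave has just one choice, so Dave = orange. Strike orange from Priya.
So Priya = brown.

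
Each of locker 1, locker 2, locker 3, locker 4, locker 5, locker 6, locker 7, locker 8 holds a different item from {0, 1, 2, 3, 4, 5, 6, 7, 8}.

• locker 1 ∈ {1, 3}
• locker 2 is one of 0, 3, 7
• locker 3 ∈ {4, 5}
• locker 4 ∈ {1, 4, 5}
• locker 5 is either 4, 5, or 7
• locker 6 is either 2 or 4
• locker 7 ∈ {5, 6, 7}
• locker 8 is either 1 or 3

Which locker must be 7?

locker 5

Among the 8 variables, 0 fits only locker 2 (and all 8 values in {0, 1, 2, 3, 4, 5, 6, 7} must be used), so locker 2 = 0.
Among the 7 still-open variables, 2 fits only locker 6 (and all 7 values in {1, 2, 3, 4, 5, 6, 7} must be used), so locker 6 = 2.
The 6 still-open variables draw from only 6 values {1, 3, 4, 5, 6, 7}, so each is used; only locker 7 can be 6, hence locker 7 = 6.
The 5 still-open variables draw from only 5 values {1, 3, 4, 5, 7}, so each is used; only locker 5 can be 7, hence locker 5 = 7.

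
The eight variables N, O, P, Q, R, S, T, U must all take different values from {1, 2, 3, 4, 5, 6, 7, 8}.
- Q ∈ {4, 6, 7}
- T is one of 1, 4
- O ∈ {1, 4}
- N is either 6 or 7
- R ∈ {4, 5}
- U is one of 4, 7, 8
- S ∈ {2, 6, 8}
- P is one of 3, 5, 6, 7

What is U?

8

The 8 variables draw from only 8 values {1, 2, 3, 4, 5, 6, 7, 8}, so each is used; only S can be 2, hence S = 2.
The 7 still-open variables draw from only 7 values {1, 3, 4, 5, 6, 7, 8}, so each is used; only P can be 3, hence P = 3.
The 6 still-open variables draw from only 6 values {1, 4, 5, 6, 7, 8}, so each is used; only R can be 5, hence R = 5.
The 5 still-open variables draw from only 5 values {1, 4, 6, 7, 8}, so each is used; only U can be 8, hence U = 8.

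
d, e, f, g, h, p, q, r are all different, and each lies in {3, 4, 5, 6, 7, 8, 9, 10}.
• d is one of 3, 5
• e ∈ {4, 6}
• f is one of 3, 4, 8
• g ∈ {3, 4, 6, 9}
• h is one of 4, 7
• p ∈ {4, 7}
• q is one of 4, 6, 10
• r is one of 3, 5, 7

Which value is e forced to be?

6

The 8 variables draw from only 8 values {3, 4, 5, 6, 7, 8, 9, 10}, so each is used; only f can be 8, hence f = 8.
Among the 7 still-open variables, 9 fits only g (and all 7 values in {3, 4, 5, 6, 7, 9, 10} must be used), so g = 9.
The 6 still-open variables together cover exactly {3, 4, 5, 6, 7, 10} — 6 values for 6 variables — and 10 appears only in q's list, so q = 10.
The 5 still-open variables draw from only 5 values {3, 4, 5, 6, 7}, so each is used; only e can be 6, hence e = 6.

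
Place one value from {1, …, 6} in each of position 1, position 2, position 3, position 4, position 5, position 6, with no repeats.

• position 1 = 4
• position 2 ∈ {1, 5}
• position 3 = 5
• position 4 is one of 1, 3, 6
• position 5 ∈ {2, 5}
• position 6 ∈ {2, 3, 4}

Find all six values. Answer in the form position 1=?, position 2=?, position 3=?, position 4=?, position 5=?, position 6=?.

position 1=4, position 2=1, position 3=5, position 4=6, position 5=2, position 6=3

position 1 must be 4 (only option left). So position 6 can't be 4.
That leaves position 3 = 5. Strike 5 from position 2, position 5.
position 5 has just one choice, so position 5 = 2. So position 6 can't be 2.
position 6's domain is down to {3}, so position 6 = 3. So position 4 can't be 3.
position 2 must be 1 (only option left). Remove 1 from position 4.
position 4's domain is down to {6}, so position 4 = 6.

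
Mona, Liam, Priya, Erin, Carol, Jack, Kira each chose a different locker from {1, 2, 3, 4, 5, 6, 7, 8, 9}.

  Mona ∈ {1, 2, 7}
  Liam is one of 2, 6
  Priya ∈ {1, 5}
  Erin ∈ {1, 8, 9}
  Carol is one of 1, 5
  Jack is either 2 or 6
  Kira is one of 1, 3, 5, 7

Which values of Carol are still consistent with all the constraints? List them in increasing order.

The 2 variables Liam and Jack are confined to {2, 6}, which locks those values in; drop them from Mona.
Priya and Carol between them cover only {1, 5} — a naked pair. Remove those values from Mona, Erin, Kira.
Mona must be 7 (only option left). Remove 7 from Kira.
Kira must be 3 (only option left).
No further eliminations apply; Carol can still be any of 1, 5.

1, 5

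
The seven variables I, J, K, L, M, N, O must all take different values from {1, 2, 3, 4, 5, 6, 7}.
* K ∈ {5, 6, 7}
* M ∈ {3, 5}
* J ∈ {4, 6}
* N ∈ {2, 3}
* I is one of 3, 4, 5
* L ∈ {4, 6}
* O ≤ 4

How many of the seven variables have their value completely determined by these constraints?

3

Among the 7 variables, 1 fits only O (and all 7 values in {1, 2, 3, 4, 5, 6, 7} must be used), so O = 1.
The 6 still-open variables together cover exactly {2, 3, 4, 5, 6, 7} — 6 values for 6 variables — and 2 appears only in N's list, so N = 2.
The 5 still-open variables draw from only 5 values {3, 4, 5, 6, 7}, so each is used; only K can be 7, hence K = 7.
J and L share exactly the 2 values {4, 6}; by pigeonhole those values go to them, so strike 4, 6 from I.
Determined: K=7, N=2, O=1. The other variables each still have more than one consistent value. That makes 3.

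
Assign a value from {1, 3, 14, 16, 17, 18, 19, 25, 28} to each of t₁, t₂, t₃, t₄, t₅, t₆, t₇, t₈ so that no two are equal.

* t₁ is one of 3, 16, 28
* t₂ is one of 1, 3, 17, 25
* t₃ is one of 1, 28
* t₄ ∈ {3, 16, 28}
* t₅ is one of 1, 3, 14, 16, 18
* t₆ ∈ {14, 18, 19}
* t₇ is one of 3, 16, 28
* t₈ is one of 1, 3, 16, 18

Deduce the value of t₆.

t₁, t₄, t₇ between them cover only {3, 16, 28} — a naked triple. Remove those values from t₂, t₃, t₅, t₈.
t₃ has just one choice, so t₃ = 1. Strike 1 from t₂, t₅, t₈.
That leaves t₈ = 18. Strike 18 from t₅, t₆.
t₅ has just one choice, so t₅ = 14. Remove 14 from t₆.
So t₆ = 19.

19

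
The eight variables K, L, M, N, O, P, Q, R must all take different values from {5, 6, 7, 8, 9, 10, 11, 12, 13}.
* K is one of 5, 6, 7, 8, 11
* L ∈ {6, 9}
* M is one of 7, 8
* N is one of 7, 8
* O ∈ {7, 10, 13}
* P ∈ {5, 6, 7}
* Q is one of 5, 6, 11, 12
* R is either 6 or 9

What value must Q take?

12

L and R between them cover only {6, 9} — a naked pair. Remove those values from K, P, Q.
The 2 variables M and N are confined to {7, 8}, which locks those values in; drop them from K, O, P.
That leaves P = 5. Eliminate 5 elsewhere: K, Q.
K's domain is down to {11}, so K = 11. Strike 11 from Q.
So Q = 12.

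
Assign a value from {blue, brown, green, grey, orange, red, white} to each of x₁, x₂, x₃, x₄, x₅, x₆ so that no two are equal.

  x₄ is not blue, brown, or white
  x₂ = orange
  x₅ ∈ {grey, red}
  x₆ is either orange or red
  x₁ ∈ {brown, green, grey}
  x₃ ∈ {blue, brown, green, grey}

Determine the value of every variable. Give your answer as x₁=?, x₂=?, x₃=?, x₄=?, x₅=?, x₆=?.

x₁=brown, x₂=orange, x₃=blue, x₄=green, x₅=grey, x₆=red

x₂'s domain is down to {orange}, so x₂ = orange. So x₄, x₆ can't be orange.
x₆'s domain is down to {red}, so x₆ = red. Remove red from x₄, x₅.
That leaves x₅ = grey. Strike grey from x₁, x₃, x₄.
x₄'s domain is down to {green}, so x₄ = green. So x₁, x₃ can't be green.
x₁'s domain is down to {brown}, so x₁ = brown. Strike brown from x₃.
x₃'s domain is down to {blue}, so x₃ = blue.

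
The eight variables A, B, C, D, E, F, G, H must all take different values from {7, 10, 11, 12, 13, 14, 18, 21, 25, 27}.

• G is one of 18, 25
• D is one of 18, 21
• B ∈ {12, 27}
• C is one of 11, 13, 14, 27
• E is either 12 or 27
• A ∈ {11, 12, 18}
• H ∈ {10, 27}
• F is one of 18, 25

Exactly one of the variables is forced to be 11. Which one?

B and E between them cover only {12, 27} — a naked pair. Remove those values from A, C, H.
H has just one choice, so H = 10.
F and G share exactly the 2 values {18, 25}; by pigeonhole those values go to them, so strike 18, 25 from A, D.
So 11 goes to A.

A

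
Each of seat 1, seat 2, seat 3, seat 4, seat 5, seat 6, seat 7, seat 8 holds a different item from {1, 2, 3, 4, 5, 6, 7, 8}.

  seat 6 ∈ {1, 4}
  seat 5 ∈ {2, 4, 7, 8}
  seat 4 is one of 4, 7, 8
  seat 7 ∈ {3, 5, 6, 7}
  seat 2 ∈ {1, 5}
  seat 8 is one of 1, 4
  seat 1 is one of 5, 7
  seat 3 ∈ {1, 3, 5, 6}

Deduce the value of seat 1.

7

The 8 variables together cover exactly {1, 2, 3, 4, 5, 6, 7, 8} — 8 values for 8 variables — and 2 appears only in seat 5's list, so seat 5 = 2.
The 7 still-open variables draw from only 7 values {1, 3, 4, 5, 6, 7, 8}, so each is used; only seat 4 can be 8, hence seat 4 = 8.
The 2 variables seat 6 and seat 8 are confined to {1, 4}, which locks those values in; drop them from seat 2, seat 3.
seat 2 must be 5 (only option left). Remove 5 from seat 1, seat 3, seat 7.
So seat 1 = 7.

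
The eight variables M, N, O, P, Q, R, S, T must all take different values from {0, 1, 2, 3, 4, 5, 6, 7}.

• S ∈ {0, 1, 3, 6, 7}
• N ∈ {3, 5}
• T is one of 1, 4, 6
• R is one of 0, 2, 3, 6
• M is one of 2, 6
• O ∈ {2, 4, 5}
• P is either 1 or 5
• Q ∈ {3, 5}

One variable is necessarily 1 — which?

Among the 8 variables, 7 fits only S (and all 8 values in {0, 1, 2, 3, 4, 5, 6, 7} must be used), so S = 7.
Among the 7 still-open variables, 0 fits only R (and all 7 values in {0, 1, 2, 3, 4, 5, 6} must be used), so R = 0.
N and Q share exactly the 2 values {3, 5}; by pigeonhole those values go to them, so strike 3, 5 from O, P.
So 1 goes to P.

P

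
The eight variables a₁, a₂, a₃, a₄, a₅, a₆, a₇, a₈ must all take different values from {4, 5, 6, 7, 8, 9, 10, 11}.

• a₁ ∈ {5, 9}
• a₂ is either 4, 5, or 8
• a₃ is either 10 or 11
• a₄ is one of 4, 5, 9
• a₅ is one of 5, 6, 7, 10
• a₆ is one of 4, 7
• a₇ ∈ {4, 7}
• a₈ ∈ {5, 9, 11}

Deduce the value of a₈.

The 8 variables draw from only 8 values {4, 5, 6, 7, 8, 9, 10, 11}, so each is used; only a₅ can be 6, hence a₅ = 6.
The 7 still-open variables together cover exactly {4, 5, 7, 8, 9, 10, 11} — 7 values for 7 variables — and 8 appears only in a₂'s list, so a₂ = 8.
Among the 6 still-open variables, 10 fits only a₃ (and all 6 values in {4, 5, 7, 9, 10, 11} must be used), so a₃ = 10.
The 5 still-open variables draw from only 5 values {4, 5, 7, 9, 11}, so each is used; only a₈ can be 11, hence a₈ = 11.

11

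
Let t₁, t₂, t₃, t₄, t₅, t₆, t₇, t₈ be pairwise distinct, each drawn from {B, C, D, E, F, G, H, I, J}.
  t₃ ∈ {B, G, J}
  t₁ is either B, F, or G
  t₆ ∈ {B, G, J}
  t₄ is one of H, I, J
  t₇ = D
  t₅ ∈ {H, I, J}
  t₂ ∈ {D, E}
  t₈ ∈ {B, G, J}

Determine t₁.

F

t₇ must be D (only option left). Strike D from t₂.
t₂'s domain is down to {E}, so t₂ = E.
The 6 still-open variables draw from only 6 values {B, F, G, H, I, J}, so each is used; only t₁ can be F, hence t₁ = F.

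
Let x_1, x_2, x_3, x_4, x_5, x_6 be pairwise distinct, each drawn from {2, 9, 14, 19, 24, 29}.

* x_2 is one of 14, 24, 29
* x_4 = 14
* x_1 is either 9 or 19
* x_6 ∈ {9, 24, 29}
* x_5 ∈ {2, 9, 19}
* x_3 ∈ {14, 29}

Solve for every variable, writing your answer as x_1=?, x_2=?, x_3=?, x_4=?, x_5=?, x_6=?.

x_1=19, x_2=24, x_3=29, x_4=14, x_5=2, x_6=9

x_4 must be 14 (only option left). Remove 14 from x_2, x_3.
x_3 must be 29 (only option left). Eliminate 29 elsewhere: x_2, x_6.
x_2 has just one choice, so x_2 = 24. Strike 24 from x_6.
x_6 has just one choice, so x_6 = 9. Eliminate 9 elsewhere: x_1, x_5.
x_1's domain is down to {19}, so x_1 = 19. Eliminate 19 elsewhere: x_5.
x_5's domain is down to {2}, so x_5 = 2.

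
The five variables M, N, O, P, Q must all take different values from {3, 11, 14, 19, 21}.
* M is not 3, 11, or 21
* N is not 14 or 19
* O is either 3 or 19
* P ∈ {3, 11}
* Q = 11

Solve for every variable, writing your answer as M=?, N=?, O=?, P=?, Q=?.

M=14, N=21, O=19, P=3, Q=11

Q has just one choice, so Q = 11. Strike 11 from N, P.
P has just one choice, so P = 3. Strike 3 from N, O.
That leaves N = 21.
O has just one choice, so O = 19. Strike 19 from M.
That leaves M = 14.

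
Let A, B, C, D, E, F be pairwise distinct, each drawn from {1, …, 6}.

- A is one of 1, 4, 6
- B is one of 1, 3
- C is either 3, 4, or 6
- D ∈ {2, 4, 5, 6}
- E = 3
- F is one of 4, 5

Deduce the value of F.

E has just one choice, so E = 3. Remove 3 from B, C.
B must be 1 (only option left). Remove 1 from A.
The 4 still-open variables together cover exactly {2, 4, 5, 6} — 4 values for 4 variables — and 2 appears only in D's list, so D = 2.
The 3 still-open variables draw from only 3 values {4, 5, 6}, so each is used; only F can be 5, hence F = 5.

5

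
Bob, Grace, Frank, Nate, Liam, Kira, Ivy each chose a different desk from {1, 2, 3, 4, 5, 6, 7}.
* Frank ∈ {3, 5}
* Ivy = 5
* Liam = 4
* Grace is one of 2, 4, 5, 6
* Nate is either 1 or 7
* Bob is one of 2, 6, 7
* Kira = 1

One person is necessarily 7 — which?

Nate

Liam must be 4 (only option left). Remove 4 from Grace.
That leaves Kira = 1. Strike 1 from Nate.
So 7 goes to Nate.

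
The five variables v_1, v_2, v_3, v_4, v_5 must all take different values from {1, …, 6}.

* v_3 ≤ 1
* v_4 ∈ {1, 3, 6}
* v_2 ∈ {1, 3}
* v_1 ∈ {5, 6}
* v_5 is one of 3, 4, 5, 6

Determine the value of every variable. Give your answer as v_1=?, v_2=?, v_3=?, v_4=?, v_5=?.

v_1=5, v_2=3, v_3=1, v_4=6, v_5=4

v_3's domain is down to {1}, so v_3 = 1. Eliminate 1 elsewhere: v_2, v_4.
v_2 must be 3 (only option left). So v_4, v_5 can't be 3.
v_4 has just one choice, so v_4 = 6. So v_1, v_5 can't be 6.
v_1 must be 5 (only option left). Strike 5 from v_5.
v_5 has just one choice, so v_5 = 4.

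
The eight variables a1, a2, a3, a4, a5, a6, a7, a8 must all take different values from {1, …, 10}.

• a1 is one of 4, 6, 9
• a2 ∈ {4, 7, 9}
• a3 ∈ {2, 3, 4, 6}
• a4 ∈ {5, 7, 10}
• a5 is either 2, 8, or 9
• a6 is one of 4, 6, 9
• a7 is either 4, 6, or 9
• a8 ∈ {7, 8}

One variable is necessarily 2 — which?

a1, a6, a7 share exactly the 3 values {4, 6, 9}; by pigeonhole those values go to them, so strike 4, 6, 9 from a2, a3, a5.
a2 must be 7 (only option left). Remove 7 from a4, a8.
a8 has just one choice, so a8 = 8. Remove 8 from a5.
So 2 goes to a5.

a5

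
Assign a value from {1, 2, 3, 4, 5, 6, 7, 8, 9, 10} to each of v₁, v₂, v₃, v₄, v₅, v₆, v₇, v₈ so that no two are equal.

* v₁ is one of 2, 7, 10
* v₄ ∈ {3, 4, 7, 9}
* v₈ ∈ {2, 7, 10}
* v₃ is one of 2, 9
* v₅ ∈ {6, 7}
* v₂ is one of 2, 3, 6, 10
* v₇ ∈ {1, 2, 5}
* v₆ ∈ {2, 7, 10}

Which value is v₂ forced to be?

The 3 variables v₁, v₆, v₈ are confined to {2, 7, 10}, which locks those values in; drop them from v₂, v₃, v₄, v₅, v₇.
That leaves v₃ = 9. Remove 9 from v₄.
v₅ must be 6 (only option left). Remove 6 from v₂.
So v₂ = 3.

3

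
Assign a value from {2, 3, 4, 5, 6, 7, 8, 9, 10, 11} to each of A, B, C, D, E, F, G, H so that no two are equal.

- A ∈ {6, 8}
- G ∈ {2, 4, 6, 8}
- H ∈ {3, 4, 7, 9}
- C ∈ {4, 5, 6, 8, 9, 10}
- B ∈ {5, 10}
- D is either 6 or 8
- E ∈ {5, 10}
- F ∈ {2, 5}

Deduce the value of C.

A and D share exactly the 2 values {6, 8}; by pigeonhole those values go to them, so strike 6, 8 from C, G.
B and E share exactly the 2 values {5, 10}; by pigeonhole those values go to them, so strike 5, 10 from C, F.
F's domain is down to {2}, so F = 2. So G can't be 2.
G's domain is down to {4}, so G = 4. So C, H can't be 4.
So C = 9.

9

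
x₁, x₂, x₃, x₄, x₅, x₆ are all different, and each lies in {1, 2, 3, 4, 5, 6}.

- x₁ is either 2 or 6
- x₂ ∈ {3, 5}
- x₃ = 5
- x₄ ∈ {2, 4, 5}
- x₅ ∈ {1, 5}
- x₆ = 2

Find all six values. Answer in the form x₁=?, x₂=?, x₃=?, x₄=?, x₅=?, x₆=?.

x₃'s domain is down to {5}, so x₃ = 5. So x₂, x₄, x₅ can't be 5.
That leaves x₅ = 1.
x₆ has just one choice, so x₆ = 2. So x₁, x₄ can't be 2.
x₁'s domain is down to {6}, so x₁ = 6.
x₂'s domain is down to {3}, so x₂ = 3.
x₄'s domain is down to {4}, so x₄ = 4.

x₁=6, x₂=3, x₃=5, x₄=4, x₅=1, x₆=2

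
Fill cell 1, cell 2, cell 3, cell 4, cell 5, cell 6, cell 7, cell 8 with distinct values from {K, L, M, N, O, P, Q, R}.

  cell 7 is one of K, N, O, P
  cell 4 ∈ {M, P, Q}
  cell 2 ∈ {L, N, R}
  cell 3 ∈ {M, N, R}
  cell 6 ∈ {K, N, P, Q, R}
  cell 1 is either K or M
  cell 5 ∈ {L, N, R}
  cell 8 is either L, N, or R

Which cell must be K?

The 8 variables draw from only 8 values {K, L, M, N, O, P, Q, R}, so each is used; only cell 7 can be O, hence cell 7 = O.
cell 2, cell 5, cell 8 between them cover only {L, N, R} — a naked triple. Remove those values from cell 3, cell 6.
cell 3 has just one choice, so cell 3 = M. Strike M from cell 1, cell 4.
So K goes to cell 1.

cell 1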